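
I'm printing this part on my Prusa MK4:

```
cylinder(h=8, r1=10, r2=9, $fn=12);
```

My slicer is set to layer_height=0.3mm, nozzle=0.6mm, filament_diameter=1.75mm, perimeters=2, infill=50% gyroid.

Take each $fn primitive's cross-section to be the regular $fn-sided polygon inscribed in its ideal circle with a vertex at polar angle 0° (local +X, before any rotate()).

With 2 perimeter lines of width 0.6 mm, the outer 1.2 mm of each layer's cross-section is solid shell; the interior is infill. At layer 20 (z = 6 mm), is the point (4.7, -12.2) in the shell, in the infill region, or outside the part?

At z = 6 mm: the cone (r1=10→r2=9) has section circumradius 9.250 here — a regular 12-gon. Overall, the cross-section is a single solid region. The nearest boundary edge runs (-0.00, -9.25)→(4.63, -8.01); distance from the point to it = 4.07 mm. The point is not inside any of the regions above, so it lies outside the cross-section (4.07 mm from the nearest boundary).

outside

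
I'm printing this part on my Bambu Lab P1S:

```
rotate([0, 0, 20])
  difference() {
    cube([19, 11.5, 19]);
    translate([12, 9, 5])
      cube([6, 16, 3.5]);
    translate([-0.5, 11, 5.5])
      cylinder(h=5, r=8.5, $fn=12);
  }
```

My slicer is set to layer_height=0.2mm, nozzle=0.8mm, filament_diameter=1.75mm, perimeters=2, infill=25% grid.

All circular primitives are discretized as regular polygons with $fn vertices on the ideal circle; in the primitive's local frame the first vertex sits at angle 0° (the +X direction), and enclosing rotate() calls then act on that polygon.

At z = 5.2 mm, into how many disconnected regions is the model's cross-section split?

At z = 5.2 mm: the cube (footprint 19×11.5) is included at this height; the 6×16 cube at (12, 9) contributes its full rectangle; the cylinder at (-0.5, 11) is not intersected at this z (z outside [5.5, 10.5]); After the difference (first − rest): starting from the 19×11.5 cube, the 6×16 cube at (12, 9) partially overlaps it — only the 15.00 mm² overlap (of its 96.00 mm²) is removed, clipping the outline — 1 connected region; (whole slice rotated 20° about Z — lengths, areas and connectivity unchanged). The result has 1 disconnected region.

1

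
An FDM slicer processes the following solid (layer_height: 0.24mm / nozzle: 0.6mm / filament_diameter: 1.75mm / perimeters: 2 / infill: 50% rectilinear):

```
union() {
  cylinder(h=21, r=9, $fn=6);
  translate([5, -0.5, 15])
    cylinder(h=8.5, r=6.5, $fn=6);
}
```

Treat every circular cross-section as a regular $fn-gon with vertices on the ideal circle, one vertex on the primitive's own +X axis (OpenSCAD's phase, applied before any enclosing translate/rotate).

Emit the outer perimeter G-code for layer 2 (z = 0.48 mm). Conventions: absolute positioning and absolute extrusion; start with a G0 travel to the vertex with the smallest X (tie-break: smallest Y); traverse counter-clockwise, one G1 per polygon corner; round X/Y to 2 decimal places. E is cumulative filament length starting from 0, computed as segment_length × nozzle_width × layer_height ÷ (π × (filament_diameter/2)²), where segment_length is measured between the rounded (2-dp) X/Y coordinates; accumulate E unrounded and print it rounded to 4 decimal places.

G0 X-9.00 Y0.00 Z0.48
G1 X-4.50 Y-7.79 E0.5386
G1 X4.50 Y-7.79 E1.0774
G1 X9.00 Y0.00 E1.6160
G1 X4.50 Y7.79 E2.1546
G1 X-4.50 Y7.79 E2.6934
G1 X-9.00 Y0.00 E3.2320

At z = 0.48 mm: the r=9 cylinder gives a regular 6-gon of circumradius 9 (constant along its height); the cylinder at (5, -0.5) is not intersected at this z (z outside [15, 23.5]); Merging all regions: only the r=9 cylinder is present, so the union is just that shape — 1 connected region. The outline is a single polygon with 6 vertices. Extrusion per mm of travel: 0.6 × 0.24 / (π × 0.875²) = 0.059868. Accumulating E over each segment gives final E = 3.2320.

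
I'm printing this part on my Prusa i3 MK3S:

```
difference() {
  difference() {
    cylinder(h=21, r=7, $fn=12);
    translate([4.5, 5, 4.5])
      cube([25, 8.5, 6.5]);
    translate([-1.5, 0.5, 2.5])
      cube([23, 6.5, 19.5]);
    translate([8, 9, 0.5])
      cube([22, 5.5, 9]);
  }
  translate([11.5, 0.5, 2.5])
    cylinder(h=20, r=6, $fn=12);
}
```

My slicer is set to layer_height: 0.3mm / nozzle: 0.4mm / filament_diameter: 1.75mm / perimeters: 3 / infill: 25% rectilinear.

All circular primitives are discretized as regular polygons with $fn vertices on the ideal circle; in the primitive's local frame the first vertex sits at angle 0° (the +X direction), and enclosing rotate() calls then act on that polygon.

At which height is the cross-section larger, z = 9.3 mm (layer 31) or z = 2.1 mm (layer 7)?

Layer 31 (z = 9.3): the r=7 cylinder gives a regular 12-gon of circumradius 7 (constant along its height) (area = (12/2)·7.000²·sin(360°/12) = 147.00 mm²); the cube at (4.5, 5) (footprint 25×8.5) is included at this height (area 212.50 mm²); the cube at (-1.5, 0.5) (footprint 23×6.5) is included at this height (area 149.50 mm²); the cube at (8, 9) is present — its section is the full 22×5.5 rectangle (area 121.00 mm²); Taking the first minus the rest: starting from the r=7 cylinder (147.00 mm²), the 25×8.5 cube at (4.5, 5) partially overlaps it — only the 0.00 mm² overlap (of its 212.50 mm²) is removed, clipping the outline; the 23×6.5 cube at (-1.5, 0.5) partially overlaps it — only the 42.73 mm² overlap (of its 149.50 mm²) is removed, clipping the outline; the 22×5.5 cube at (8, 9) misses the remaining region (no effect) — area = 104.27 mm²; the cylinder at (11.5, 0.5): section is a regular 12-gon, circumradius r=6 (area = (12/2)·6.000²·sin(360°/12) = 108.00 mm²); After the difference (first − rest): starting from that combined region (104.27 mm²), the r=6 cylinder at (11.5, 0.5) partially overlaps it — only the 2.42 mm² overlap (of its 108.00 mm²) is removed, clipping the outline — area = 101.84 mm². So its area = 101.84 mm². Layer 7 (z = 2.1): the cylinder: section is a regular 12-gon, circumradius r=7 (area = (12/2)·7.000²·sin(360°/12) = 147.00 mm²); the cube at (4.5, 5) does not reach this height (z outside [4.5, 11]); the cube at (-1.5, 0.5) does not reach this height (z outside [2.5, 22]); the cube at (8, 9) (footprint 22×5.5) is included at this height (area 121.00 mm²); Subtracting the remaining from the first: starting from the r=7 cylinder (147.00 mm²), the 22×5.5 cube at (8, 9) misses the remaining region (no effect) — area = 147.00 mm²; the cylinder at (11.5, 0.5) is absent (z outside [2.5, 22.5]); Taking the first minus the rest: none of the subtracted shapes is present at this height, so that combined region is unchanged — area = 147.00 mm². So its area = 147.00 mm². Layer 7 is larger (147.00 vs 101.84 mm²).

layer 7 (z = 2.1 mm)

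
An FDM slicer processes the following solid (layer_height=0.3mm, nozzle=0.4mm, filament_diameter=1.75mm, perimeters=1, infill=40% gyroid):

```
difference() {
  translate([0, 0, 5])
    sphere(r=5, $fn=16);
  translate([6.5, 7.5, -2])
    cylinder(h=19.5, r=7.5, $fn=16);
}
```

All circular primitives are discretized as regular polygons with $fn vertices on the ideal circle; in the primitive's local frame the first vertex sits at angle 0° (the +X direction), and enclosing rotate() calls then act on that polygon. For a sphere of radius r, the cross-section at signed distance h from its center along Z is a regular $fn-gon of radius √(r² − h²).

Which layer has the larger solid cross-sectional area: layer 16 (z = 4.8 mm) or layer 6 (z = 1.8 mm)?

layer 16 (z = 4.8 mm)

Layer 16 (z = 4.8): the sphere: section is a regular 16-gon, circumradius = √(r²−h²) = √(5²−0.2²) = 4.996 (area = (16/2)·4.996²·sin(360°/16) = 76.41 mm²); the r=7.5 cylinder at (6.5, 7.5) contributes a regular 16-gon of circumradius 7.5 (area = (16/2)·7.500²·sin(360°/16) = 172.21 mm²); Taking the first minus the rest: starting from the r=5 sphere (76.41 mm²), the r=7.5 cylinder at (6.5, 7.5) partially overlaps it — only the 11.74 mm² overlap (of its 172.21 mm²) is removed, clipping the outline — area = 64.68 mm². So its area = 64.68 mm². Layer 6 (z = 1.8): the sphere: section is a regular 16-gon, circumradius = √(r²−h²) = √(5²−3.2²) = 3.842 (area = (16/2)·3.842²·sin(360°/16) = 45.19 mm²); the r=7.5 cylinder at (6.5, 7.5) contributes a regular 16-gon of circumradius 7.5 (area = (16/2)·7.500²·sin(360°/16) = 172.21 mm²); Subtracting the remaining from the first: starting from the r=5 sphere (45.19 mm²), the r=7.5 cylinder at (6.5, 7.5) partially overlaps it — only the 4.15 mm² overlap (of its 172.21 mm²) is removed, clipping the outline — area = 41.04 mm². So its area = 41.04 mm². Layer 16 is larger (64.68 vs 41.04 mm²).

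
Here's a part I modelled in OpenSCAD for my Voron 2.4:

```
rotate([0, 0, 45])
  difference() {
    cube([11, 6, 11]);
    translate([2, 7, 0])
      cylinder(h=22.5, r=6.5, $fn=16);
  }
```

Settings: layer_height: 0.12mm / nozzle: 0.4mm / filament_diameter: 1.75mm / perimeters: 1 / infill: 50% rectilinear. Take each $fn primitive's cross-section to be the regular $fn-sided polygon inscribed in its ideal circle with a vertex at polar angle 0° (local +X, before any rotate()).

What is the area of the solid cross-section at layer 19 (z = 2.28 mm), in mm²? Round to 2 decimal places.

At z = 2.28 mm: the cube (footprint 11×6) is included at this height (area 66.00 mm²); the cylinder at (2, 7): section is a regular 16-gon, circumradius r=6.5 (area = (16/2)·6.500²·sin(360°/16) = 129.35 mm²); After the difference (first − rest): starting from the 11×6 cube (66.00 mm²), the r=6.5 cylinder at (2, 7) partially overlaps it — only the 36.54 mm² overlap (of its 129.35 mm²) is removed, clipping the outline — area = 29.46 mm²; (whole slice rotated 45° about Z — lengths, areas and connectivity unchanged). Overall, the cross-section is a single solid region. Net area = 29.46 mm².

29.46 mm²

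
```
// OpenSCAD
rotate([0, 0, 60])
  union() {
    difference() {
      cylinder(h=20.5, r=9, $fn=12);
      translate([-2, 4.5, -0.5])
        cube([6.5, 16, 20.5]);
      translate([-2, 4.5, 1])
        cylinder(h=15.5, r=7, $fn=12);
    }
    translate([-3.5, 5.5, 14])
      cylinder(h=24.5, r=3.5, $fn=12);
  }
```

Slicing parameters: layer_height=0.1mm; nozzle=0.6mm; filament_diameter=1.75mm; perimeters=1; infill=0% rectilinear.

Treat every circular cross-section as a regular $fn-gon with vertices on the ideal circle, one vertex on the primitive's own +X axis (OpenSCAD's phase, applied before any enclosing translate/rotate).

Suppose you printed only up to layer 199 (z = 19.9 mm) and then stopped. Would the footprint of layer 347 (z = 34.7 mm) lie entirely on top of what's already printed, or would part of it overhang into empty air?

entirely on top

Compare the two slices. At z = 19.9: the r=9 cylinder gives a regular 12-gon of circumradius 9 (constant along its height) (area = (12/2)·9.000²·sin(360°/12) = 243.00 mm²); the cube at (-2, 4.5) is present — its section is the full 6.5×16 rectangle (area 104.00 mm²); the cylinder at (-2, 4.5) does not reach this height (z outside [1, 16.5]); After the difference (first − rest): starting from the r=9 cylinder (243.00 mm²), the 6.5×16 cube at (-2, 4.5) partially overlaps it — only the 26.00 mm² overlap (of its 104.00 mm²) is removed, clipping the outline — area = 217.00 mm²; the r=3.5 cylinder at (-3.5, 5.5) gives a regular 12-gon of circumradius 3.5 (constant along its height) (area = (12/2)·3.500²·sin(360°/12) = 36.75 mm²); Combining (union): the regions partially overlap — summed areas 253.75 mm² minus the doubly-counted overlap 25.70 mm² gives 228.05 mm² — area = 228.05 mm²; (rotated 60° about Z; rotation is an isometry so areas/perimeters/island counts are preserved). At z = 34.7: the cylinder does not reach this height (z outside [0, 20.5]); the cube at (-2, 4.5) does not reach this height (z outside [-0.5, 20]); the cylinder at (-2, 4.5) is not intersected at this z (z outside [1, 16.5]); Taking the first minus the rest: the first operand is absent here, so nothing remains; the cylinder at (-3.5, 5.5): section is a regular 12-gon, circumradius r=3.5 (area = (12/2)·3.500²·sin(360°/12) = 36.75 mm²); Taking the union: only the r=3.5 cylinder at (-3.5, 5.5) is present, so the union is just that shape — area = 36.75 mm²; (rotated 60° about Z; rotation is an isometry so areas/perimeters/island counts are preserved). Checking containment: the cross-section at z = 34.7 is a subset of the cross-section at z = 19.9.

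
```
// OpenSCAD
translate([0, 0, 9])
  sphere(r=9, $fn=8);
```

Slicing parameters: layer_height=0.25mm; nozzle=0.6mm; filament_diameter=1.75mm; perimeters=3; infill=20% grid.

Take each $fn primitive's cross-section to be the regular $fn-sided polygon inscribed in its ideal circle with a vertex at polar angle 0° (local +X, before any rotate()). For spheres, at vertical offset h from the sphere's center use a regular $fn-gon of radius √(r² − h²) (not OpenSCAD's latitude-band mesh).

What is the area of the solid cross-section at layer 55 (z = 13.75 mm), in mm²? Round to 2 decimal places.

At z = 13.75 mm: the r=9 sphere slices to a regular 8-gon of circumradius 7.644 (√(r²−h²) with h=4.75 from center) (area = (8/2)·7.644²·sin(360°/8) = 165.29 mm²). Overall, the cross-section is a single solid region. Net area = 165.29 mm².

165.29 mm²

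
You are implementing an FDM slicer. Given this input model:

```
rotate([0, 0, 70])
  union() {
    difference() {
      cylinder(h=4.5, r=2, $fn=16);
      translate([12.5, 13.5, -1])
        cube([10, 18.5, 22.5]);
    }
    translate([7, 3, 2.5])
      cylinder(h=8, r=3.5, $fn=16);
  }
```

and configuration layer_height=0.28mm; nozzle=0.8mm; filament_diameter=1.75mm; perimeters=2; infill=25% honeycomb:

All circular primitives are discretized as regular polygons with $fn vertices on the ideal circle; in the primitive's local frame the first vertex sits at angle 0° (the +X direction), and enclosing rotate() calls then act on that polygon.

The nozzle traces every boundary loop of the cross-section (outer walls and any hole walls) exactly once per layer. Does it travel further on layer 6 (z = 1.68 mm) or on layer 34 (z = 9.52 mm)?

layer 34 (z = 9.52 mm)

Layer 6 (z = 1.68): the r=2 cylinder contributes a regular 16-gon of circumradius 2 (perimeter = 2·16·2.000·sin(180°/16) = 12.49 mm); the cube at (12.5, 13.5) (footprint 10×18.5) is included at this height (perimeter 57.00 mm); Subtracting the remaining from the first: starting from the r=2 cylinder, the 10×18.5 cube at (12.5, 13.5) misses the remaining region (no effect) — boundary = 12.49 mm; the cylinder at (7, 3) is absent (z outside [2.5, 10.5]); Combining (union): only the result so far is present, so the union is just that shape — boundary = 12.49 mm; (whole slice rotated 70° about Z — lengths, areas and connectivity unchanged). So its perimeter = 12.49 mm. Layer 34 (z = 9.52): the cylinder is absent (z outside [0, 4.5]); the cube at (12.5, 13.5) is present — its section is the full 10×18.5 rectangle (perimeter 57.00 mm); Taking the first minus the rest: the first operand is absent here, so nothing remains; the r=3.5 cylinder at (7, 3) contributes a regular 16-gon of circumradius 3.5 (perimeter = 2·16·3.500·sin(180°/16) = 21.85 mm); Taking the union: only the r=3.5 cylinder at (7, 3) is present, so the union is just that shape — boundary = 21.85 mm; (rotated 70° about Z; rotation is an isometry so areas/perimeters/island counts are preserved). So its perimeter = 21.85 mm. Layer 34 is larger (21.85 vs 12.49 mm).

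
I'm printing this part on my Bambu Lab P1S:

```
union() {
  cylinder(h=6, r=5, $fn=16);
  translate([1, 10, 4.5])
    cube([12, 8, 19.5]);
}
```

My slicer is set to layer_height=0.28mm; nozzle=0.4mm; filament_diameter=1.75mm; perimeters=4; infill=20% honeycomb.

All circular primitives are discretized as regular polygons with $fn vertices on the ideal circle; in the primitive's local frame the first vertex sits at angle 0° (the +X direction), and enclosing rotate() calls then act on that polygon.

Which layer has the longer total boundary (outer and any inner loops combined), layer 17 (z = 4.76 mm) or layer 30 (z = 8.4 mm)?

layer 17 (z = 4.76 mm)

Layer 17 (z = 4.76): the r=5 cylinder contributes a regular 16-gon of circumradius 5 (perimeter = 2·16·5.000·sin(180°/16) = 31.21 mm); the 12×8 cube at (1, 10) contributes its full rectangle (perimeter 40.00 mm); Merging all regions: the 2 present regions are separate (no shared area or edge), so areas and boundary lengths simply add and each stays a separate island — boundary = 71.21 mm. So its perimeter = 71.21 mm. Layer 30 (z = 8.4): the cylinder does not reach this height (z outside [0, 6]); the cube at (1, 10) is present — its section is the full 12×8 rectangle (perimeter 40.00 mm); Combining (union): only the 12×8 cube at (1, 10) is present, so the union is just that shape — boundary = 40.00 mm. So its perimeter = 40.00 mm. Layer 17 is larger (71.21 vs 40.00 mm).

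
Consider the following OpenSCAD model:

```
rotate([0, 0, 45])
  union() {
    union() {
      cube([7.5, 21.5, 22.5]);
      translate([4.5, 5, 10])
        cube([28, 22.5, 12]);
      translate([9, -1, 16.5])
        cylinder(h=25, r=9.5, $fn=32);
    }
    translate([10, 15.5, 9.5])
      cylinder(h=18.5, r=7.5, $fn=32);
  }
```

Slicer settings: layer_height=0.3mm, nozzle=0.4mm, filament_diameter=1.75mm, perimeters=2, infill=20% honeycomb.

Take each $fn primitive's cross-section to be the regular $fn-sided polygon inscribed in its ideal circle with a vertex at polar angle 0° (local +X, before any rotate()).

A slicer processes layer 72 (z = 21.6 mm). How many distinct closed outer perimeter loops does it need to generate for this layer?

At z = 21.6 mm: the cube is present — its section is the full 7.5×21.5 rectangle; the 28×22.5 cube at (4.5, 5) contributes its full rectangle; the cylinder at (9, -1): section is a regular 32-gon, circumradius r=9.5; Combining (union): the regions partially overlap (shared area 120.19 mm²), so overlapping operands fuse into one piece — 1 connected region; the r=7.5 cylinder at (10, 15.5) contributes a regular 32-gon of circumradius 7.5; Taking the union: the r=7.5 cylinder at (10, 15.5) lies entirely inside that combined region, so the union is just that combined region — 1 connected region; (whole slice rotated 45° about Z — lengths, areas and connectivity unchanged). The result has 1 disconnected region.

1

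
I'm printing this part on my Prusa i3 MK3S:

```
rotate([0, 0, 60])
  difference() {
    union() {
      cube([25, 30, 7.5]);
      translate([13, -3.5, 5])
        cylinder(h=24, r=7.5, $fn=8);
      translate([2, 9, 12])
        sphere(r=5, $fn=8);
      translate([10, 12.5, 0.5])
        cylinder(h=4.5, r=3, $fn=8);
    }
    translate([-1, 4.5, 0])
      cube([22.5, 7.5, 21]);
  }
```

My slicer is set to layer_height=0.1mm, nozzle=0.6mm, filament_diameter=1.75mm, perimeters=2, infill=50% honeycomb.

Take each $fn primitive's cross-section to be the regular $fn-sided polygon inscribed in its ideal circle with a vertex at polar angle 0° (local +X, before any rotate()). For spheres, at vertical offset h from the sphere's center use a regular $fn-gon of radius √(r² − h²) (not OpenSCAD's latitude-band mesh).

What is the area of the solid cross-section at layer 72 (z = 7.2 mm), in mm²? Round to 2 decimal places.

At z = 7.2 mm: the 25×30 cube contributes its full rectangle (area 750.00 mm²); the r=7.5 cylinder at (13, -3.5) contributes a regular 8-gon of circumradius 7.5 (area = (8/2)·7.500²·sin(360°/8) = 159.10 mm²); the r=5 sphere at (2, 9) contributes a regular 8-gon of circumradius √(5²−4.8²) = 1.400 (area = (8/2)·1.400²·sin(360°/8) = 5.54 mm²); the cylinder at (10, 12.5) is not intersected at this z (z outside [0.5, 5]); Taking the union: the regions partially overlap — summed areas 914.64 mm² minus the doubly-counted overlap 37.67 mm² gives 876.98 mm² — area = 876.98 mm²; the cube at (-1, 4.5) (footprint 22.5×7.5) is included at this height (area 168.75 mm²); After the difference (first − rest): starting from that combined region (876.98 mm²), the 22.5×7.5 cube at (-1, 4.5) partially overlaps it — only the 161.25 mm² overlap (of its 168.75 mm²) is removed, clipping the outline — area = 715.73 mm²; (whole slice rotated 60° about Z — lengths, areas and connectivity unchanged). Overall, the cross-section is a single solid region. Net area = 715.73 mm².

715.73 mm²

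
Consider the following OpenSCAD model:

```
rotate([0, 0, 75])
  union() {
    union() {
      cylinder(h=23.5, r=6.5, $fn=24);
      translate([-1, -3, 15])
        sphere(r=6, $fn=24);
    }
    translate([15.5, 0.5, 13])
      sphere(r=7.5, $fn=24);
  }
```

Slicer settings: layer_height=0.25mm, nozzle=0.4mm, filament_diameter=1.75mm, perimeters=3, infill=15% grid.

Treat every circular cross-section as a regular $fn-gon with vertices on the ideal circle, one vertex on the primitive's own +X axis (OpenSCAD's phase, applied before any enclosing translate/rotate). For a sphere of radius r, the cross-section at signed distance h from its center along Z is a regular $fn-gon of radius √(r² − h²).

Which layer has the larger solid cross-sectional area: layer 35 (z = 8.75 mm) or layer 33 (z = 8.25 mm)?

layer 35 (z = 8.75 mm)

Layer 35 (z = 8.75): the r=6.5 cylinder contributes a regular 24-gon of circumradius 6.5 (area = (24/2)·6.500²·sin(360°/24) = 131.22 mm²); the sphere at (-1, -3) is absent (|z−center|=6.250 > r=6); Taking the union: only the r=6.5 cylinder is present, so the union is just that shape — area = 131.22 mm²; the r=7.5 sphere at (15.5, 0.5) contributes a regular 24-gon of circumradius √(7.5²−4.25²) = 6.180 (area = (24/2)·6.180²·sin(360°/24) = 118.60 mm²); Combining (union): the 2 present regions are separate (no shared area or edge), so areas and boundary lengths simply add and each stays a separate island — area = 249.83 mm²; (whole slice rotated 75° about Z — lengths, areas and connectivity unchanged). So its area = 249.83 mm². Layer 33 (z = 8.25): the cylinder: section is a regular 24-gon, circumradius r=6.5 (area = (24/2)·6.500²·sin(360°/24) = 131.22 mm²); the sphere at (-1, -3) does not reach this height (|z−center|=6.750 > r=6); Merging all regions: only the r=6.5 cylinder is present, so the union is just that shape — area = 131.22 mm²; the sphere at (15.5, 0.5): section is a regular 24-gon, circumradius = √(r²−h²) = √(7.5²−4.75²) = 5.804 (area = (24/2)·5.804²·sin(360°/24) = 104.63 mm²); Combining (union): the 2 present regions are separate (no shared area or edge), so areas and boundary lengths simply add and each stays a separate island — area = 235.85 mm²; (whole slice rotated 75° about Z — lengths, areas and connectivity unchanged). So its area = 235.85 mm². Layer 35 is larger (249.83 vs 235.85 mm²).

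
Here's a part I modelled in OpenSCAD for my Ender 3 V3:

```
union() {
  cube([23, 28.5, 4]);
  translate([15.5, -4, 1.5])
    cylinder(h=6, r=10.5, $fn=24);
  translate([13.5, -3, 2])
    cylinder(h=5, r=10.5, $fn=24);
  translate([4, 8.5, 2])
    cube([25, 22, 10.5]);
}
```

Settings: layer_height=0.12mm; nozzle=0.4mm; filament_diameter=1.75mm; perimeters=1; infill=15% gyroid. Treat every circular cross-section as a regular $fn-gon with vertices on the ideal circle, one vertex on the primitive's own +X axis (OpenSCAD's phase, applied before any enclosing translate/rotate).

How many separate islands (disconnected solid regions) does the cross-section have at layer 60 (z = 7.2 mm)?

2

At z = 7.2 mm: the cube is absent (z outside [0, 4]); the r=10.5 cylinder at (15.5, -4) contributes a regular 24-gon of circumradius 10.5; the cylinder at (13.5, -3) is not intersected at this z (z outside [2, 7]); the cube at (4, 8.5) (footprint 25×22) is included at this height; Taking the union: the 2 present regions are separate (no shared area or edge), so areas and boundary lengths simply add and each stays a separate island — 2 connected regions. Overall, the cross-section has 2 separate islands. Island count = 2.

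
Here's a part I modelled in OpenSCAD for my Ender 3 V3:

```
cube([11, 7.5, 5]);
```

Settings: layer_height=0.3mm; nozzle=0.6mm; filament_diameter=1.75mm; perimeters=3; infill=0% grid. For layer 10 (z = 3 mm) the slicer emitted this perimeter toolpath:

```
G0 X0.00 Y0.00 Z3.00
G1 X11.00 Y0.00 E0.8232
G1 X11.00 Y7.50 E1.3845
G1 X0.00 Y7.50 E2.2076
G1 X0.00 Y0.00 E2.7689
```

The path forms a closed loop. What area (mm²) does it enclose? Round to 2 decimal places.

Apply the shoelace formula to the sequence of (X, Y) vertices; enclosed area = 82.50 mm².

82.50 mm²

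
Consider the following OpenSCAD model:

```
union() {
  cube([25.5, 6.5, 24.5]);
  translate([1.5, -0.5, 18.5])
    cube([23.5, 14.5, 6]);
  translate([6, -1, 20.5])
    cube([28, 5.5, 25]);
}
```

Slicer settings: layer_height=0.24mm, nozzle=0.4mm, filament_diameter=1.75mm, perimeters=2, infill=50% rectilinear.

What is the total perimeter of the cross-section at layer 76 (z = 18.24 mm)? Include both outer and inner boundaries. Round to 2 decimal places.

At z = 18.24 mm: the 25.5×6.5 cube contributes its full rectangle (perimeter 64.00 mm); the cube at (1.5, -0.5) does not reach this height (z outside [18.5, 24.5]); the cube at (6, -1) is absent (z outside [20.5, 45.5]); Taking the union: only the 25.5×6.5 cube is present, so the union is just that shape — boundary = 64.00 mm. Overall, the cross-section is a single solid region. Total boundary length (outer) = 64.00 mm.

64.00 mm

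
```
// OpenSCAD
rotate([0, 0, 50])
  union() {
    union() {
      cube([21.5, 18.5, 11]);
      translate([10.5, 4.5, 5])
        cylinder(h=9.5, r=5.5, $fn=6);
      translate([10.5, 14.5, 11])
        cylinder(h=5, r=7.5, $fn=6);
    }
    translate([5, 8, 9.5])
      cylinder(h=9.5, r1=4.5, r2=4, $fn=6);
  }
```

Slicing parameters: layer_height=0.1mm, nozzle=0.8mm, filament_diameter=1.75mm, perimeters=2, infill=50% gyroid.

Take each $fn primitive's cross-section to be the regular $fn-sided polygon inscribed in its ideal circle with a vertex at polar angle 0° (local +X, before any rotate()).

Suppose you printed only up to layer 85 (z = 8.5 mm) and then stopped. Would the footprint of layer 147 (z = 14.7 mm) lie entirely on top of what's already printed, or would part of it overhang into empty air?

Compare the two slices. At z = 8.5: the 21.5×18.5 cube contributes its full rectangle (area 397.75 mm²); the r=5.5 cylinder at (10.5, 4.5) gives a regular 6-gon of circumradius 5.5 (constant along its height) (area = (6/2)·5.500²·sin(360°/6) = 78.59 mm²); the cylinder at (10.5, 14.5) does not reach this height (z outside [11, 16]); Merging all regions: the regions partially overlap — summed areas 476.34 mm² minus the doubly-counted overlap 77.10 mm² gives 399.24 mm² — area = 399.24 mm²; the cone at (5, 8) is not intersected at this z (z outside [9.5, 19]); Merging all regions: only that combined region is present, so the union is just that shape — area = 399.24 mm²; (rotated 50° about Z; rotation is an isometry so areas/perimeters/island counts are preserved). At z = 14.7: the cube is not intersected at this z (z outside [0, 11]); the cylinder at (10.5, 4.5) is not intersected at this z (z outside [5, 14.5]); the r=7.5 cylinder at (10.5, 14.5) gives a regular 6-gon of circumradius 7.5 (constant along its height) (area = (6/2)·7.500²·sin(360°/6) = 146.14 mm²); Merging all regions: only the r=7.5 cylinder at (10.5, 14.5) is present, so the union is just that shape — area = 146.14 mm²; the cone at (5, 8): at t=0.547 of its height the radius interpolates to r₁+(r₂−r₁)t = 4.226, giving a regular 6-gon of that circumradius (area = (6/2)·4.226²·sin(360°/6) = 46.41 mm²); Taking the union: the regions partially overlap — summed areas 192.55 mm² minus the doubly-counted overlap 9.04 mm² gives 183.51 mm² — area = 183.51 mm²; (rotated 50° about Z; rotation is an isometry so areas/perimeters/island counts are preserved). Checking containment: at z = 14.7 the cross-section extends beyond the z = 8.5 cross-section by about 22.31 mm².

part overhangs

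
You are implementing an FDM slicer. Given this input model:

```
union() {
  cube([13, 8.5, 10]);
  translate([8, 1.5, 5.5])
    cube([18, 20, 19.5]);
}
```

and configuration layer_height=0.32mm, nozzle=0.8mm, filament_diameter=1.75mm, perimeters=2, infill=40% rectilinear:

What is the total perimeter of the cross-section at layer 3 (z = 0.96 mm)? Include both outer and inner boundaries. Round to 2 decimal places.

At z = 0.96 mm: the 13×8.5 cube contributes its full rectangle (perimeter 43.00 mm); the cube at (8, 1.5) does not reach this height (z outside [5.5, 25]); Merging all regions: only the 13×8.5 cube is present, so the union is just that shape — boundary = 43.00 mm. Overall, the cross-section is a single solid region. Total boundary length (outer) = 43.00 mm.

43.00 mm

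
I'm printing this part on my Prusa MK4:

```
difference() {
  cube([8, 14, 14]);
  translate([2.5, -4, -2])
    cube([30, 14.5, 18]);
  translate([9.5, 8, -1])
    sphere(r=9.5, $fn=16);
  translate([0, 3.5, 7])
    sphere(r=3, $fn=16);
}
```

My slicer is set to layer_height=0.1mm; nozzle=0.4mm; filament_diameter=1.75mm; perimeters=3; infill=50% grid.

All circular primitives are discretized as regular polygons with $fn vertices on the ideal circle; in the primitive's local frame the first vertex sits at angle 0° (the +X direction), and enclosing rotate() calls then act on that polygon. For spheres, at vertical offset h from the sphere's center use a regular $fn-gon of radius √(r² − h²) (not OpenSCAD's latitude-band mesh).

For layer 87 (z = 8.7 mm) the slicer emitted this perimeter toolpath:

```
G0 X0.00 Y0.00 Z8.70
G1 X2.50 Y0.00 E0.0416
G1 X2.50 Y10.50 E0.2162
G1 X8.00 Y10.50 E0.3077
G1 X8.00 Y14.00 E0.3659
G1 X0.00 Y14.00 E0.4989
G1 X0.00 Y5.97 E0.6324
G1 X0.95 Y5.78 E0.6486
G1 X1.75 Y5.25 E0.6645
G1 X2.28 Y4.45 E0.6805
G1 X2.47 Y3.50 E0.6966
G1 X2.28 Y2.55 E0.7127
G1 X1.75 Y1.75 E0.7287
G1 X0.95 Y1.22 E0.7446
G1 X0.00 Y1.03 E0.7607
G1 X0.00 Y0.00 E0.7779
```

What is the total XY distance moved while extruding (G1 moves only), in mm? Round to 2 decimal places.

Sum the Euclidean lengths of each G1 segment: total = 46.77 mm.

46.77 mm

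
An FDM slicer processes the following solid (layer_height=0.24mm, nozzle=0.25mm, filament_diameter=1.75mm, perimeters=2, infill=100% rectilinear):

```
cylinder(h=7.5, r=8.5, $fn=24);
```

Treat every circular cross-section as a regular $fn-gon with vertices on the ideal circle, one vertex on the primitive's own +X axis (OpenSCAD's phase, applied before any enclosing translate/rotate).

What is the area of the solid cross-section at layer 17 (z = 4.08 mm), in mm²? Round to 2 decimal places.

At z = 4.08 mm: the cylinder: section is a regular 24-gon, circumradius r=8.5 (area = (24/2)·8.500²·sin(360°/24) = 224.40 mm²). Overall, the cross-section is a single solid region. Net area = 224.40 mm².

224.40 mm²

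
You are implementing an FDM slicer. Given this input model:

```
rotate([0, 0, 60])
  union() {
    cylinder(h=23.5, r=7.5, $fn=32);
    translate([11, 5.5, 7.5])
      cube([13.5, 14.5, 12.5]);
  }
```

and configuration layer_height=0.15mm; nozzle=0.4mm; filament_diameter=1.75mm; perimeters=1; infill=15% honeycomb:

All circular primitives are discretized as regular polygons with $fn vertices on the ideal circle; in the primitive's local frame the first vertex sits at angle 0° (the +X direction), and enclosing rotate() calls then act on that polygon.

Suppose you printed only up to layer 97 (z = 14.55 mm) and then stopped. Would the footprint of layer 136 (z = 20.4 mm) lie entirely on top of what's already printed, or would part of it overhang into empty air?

Compare the two slices. At z = 14.55: the r=7.5 cylinder gives a regular 32-gon of circumradius 7.5 (constant along its height) (area = (32/2)·7.500²·sin(360°/32) = 175.58 mm²); the cube at (11, 5.5) is present — its section is the full 13.5×14.5 rectangle (area 195.75 mm²); Merging all regions: the 2 present regions are separate (no shared area or edge), so areas and boundary lengths simply add and each stays a separate island — area = 371.33 mm²; (whole slice rotated 60° about Z — lengths, areas and connectivity unchanged). At z = 20.4: the cylinder: section is a regular 32-gon, circumradius r=7.5 (area = (32/2)·7.500²·sin(360°/32) = 175.58 mm²); the cube at (11, 5.5) is not intersected at this z (z outside [7.5, 20]); Taking the union: only the r=7.5 cylinder is present, so the union is just that shape — area = 175.58 mm²; (rotated 60° about Z; rotation is an isometry so areas/perimeters/island counts are preserved). Checking containment: the cross-section at z = 20.4 is a subset of the cross-section at z = 14.55.

entirely on top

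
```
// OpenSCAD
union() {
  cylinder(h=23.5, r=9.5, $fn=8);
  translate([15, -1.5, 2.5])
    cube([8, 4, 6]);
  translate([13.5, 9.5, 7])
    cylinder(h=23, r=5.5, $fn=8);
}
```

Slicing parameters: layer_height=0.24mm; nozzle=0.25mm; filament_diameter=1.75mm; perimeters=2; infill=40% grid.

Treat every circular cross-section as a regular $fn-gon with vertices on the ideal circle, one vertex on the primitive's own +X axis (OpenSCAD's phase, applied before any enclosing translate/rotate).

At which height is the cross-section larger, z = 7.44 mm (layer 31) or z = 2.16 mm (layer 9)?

layer 31 (z = 7.44 mm)

Layer 31 (z = 7.44): the r=9.5 cylinder gives a regular 8-gon of circumradius 9.5 (constant along its height) (area = (8/2)·9.500²·sin(360°/8) = 255.27 mm²); the cube at (15, -1.5) is present — its section is the full 8×4 rectangle (area 32.00 mm²); the r=5.5 cylinder at (13.5, 9.5) gives a regular 8-gon of circumradius 5.5 (constant along its height) (area = (8/2)·5.500²·sin(360°/8) = 85.56 mm²); Merging all regions: the 3 present regions are separate (no shared area or edge), so areas and boundary lengths simply add and each stays a separate island — area = 372.83 mm². So its area = 372.83 mm². Layer 9 (z = 2.16): the r=9.5 cylinder gives a regular 8-gon of circumradius 9.5 (constant along its height) (area = (8/2)·9.500²·sin(360°/8) = 255.27 mm²); the cube at (15, -1.5) does not reach this height (z outside [2.5, 8.5]); the cylinder at (13.5, 9.5) is absent (z outside [7, 30]); Merging all regions: only the r=9.5 cylinder is present, so the union is just that shape — area = 255.27 mm². So its area = 255.27 mm². Layer 31 is larger (372.83 vs 255.27 mm²).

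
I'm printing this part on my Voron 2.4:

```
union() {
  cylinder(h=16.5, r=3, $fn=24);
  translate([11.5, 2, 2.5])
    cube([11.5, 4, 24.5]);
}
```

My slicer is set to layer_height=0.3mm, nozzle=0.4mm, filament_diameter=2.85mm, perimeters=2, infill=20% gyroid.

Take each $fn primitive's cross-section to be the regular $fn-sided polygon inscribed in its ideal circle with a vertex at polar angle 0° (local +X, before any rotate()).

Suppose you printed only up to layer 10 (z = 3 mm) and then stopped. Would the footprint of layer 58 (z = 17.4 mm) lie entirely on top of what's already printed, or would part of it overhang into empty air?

entirely on top

Compare the two slices. At z = 3: the r=3 cylinder contributes a regular 24-gon of circumradius 3 (area = (24/2)·3.000²·sin(360°/24) = 27.95 mm²); the cube at (11.5, 2) (footprint 11.5×4) is included at this height (area 46.00 mm²); Merging all regions: the 2 present regions are separate (no shared area or edge), so areas and boundary lengths simply add and each stays a separate island — area = 73.95 mm². At z = 17.4: the cylinder does not reach this height (z outside [0, 16.5]); the 11.5×4 cube at (11.5, 2) contributes its full rectangle (area 46.00 mm²); Taking the union: only the 11.5×4 cube at (11.5, 2) is present, so the union is just that shape — area = 46.00 mm². Checking containment: the cross-section at z = 17.4 is a subset of the cross-section at z = 3.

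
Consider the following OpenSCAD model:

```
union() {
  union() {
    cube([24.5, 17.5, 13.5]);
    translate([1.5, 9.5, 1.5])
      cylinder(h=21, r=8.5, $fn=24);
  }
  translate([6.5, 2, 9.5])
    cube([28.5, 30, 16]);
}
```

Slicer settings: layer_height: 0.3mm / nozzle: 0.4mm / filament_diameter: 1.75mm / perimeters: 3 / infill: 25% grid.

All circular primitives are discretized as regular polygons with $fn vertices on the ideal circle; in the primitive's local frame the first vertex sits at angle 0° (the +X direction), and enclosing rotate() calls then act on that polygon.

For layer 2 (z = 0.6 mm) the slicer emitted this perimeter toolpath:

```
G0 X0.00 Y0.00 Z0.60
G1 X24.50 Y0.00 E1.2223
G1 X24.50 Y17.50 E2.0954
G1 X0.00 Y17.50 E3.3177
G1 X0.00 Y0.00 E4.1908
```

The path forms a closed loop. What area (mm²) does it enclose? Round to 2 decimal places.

428.75 mm²

Apply the shoelace formula to the sequence of (X, Y) vertices; enclosed area = 428.75 mm².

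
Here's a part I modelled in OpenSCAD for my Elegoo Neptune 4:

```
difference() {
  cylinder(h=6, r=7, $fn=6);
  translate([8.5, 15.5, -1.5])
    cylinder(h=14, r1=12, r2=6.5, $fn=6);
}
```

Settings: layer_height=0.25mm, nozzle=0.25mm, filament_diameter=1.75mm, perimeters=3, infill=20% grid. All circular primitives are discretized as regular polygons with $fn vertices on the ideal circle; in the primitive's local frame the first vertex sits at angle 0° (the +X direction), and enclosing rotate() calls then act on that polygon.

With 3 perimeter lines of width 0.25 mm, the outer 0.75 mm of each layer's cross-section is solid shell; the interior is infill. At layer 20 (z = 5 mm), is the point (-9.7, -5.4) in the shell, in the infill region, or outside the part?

At z = 5 mm: the r=7 cylinder gives a regular 6-gon of circumradius 7 (constant along its height); the cone at (8.5, 15.5) contributes a regular 6-gon of circumradius 9.446 (interpolated between r1=12 and r2=6.5 at t=0.464); After the difference (first − rest): starting from the r=7 cylinder, the cone at (8.5, 15.5) misses the remaining region (no effect) — 1 connected region. Overall, the cross-section is a single solid region. The nearest boundary edge runs (-3.50, -6.06)→(-7.00, 0.00); distance from the point to it = 5.04 mm. The point is not inside any of the regions above, so it lies outside the cross-section (5.04 mm from the nearest boundary).

outside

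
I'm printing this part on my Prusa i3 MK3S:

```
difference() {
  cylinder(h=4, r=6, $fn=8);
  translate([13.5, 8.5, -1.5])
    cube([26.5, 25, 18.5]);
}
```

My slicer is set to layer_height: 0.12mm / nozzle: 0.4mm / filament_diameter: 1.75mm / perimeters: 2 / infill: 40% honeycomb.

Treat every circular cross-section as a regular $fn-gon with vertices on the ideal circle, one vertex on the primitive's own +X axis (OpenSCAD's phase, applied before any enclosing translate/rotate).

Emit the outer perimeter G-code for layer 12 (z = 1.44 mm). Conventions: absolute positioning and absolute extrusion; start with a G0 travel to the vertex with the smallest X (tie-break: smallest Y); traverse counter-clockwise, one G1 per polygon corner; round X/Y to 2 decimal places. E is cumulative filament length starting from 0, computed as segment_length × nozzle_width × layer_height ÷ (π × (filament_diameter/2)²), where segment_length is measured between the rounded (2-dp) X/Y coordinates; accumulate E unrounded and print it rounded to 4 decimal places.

G0 X-6.00 Y0.00 Z1.44
G1 X-4.24 Y-4.24 E0.0916
G1 X0.00 Y-6.00 E0.1832
G1 X4.24 Y-4.24 E0.2748
G1 X6.00 Y0.00 E0.3665
G1 X4.24 Y4.24 E0.4581
G1 X0.00 Y6.00 E0.5497
G1 X-4.24 Y4.24 E0.6413
G1 X-6.00 Y0.00 E0.7329

At z = 1.44 mm: the cylinder: section is a regular 8-gon, circumradius r=6; the 26.5×25 cube at (13.5, 8.5) contributes its full rectangle; After the difference (first − rest): starting from the r=6 cylinder, the 26.5×25 cube at (13.5, 8.5) misses the remaining region (no effect) — 1 connected region. The outline is a single polygon with 8 vertices. Extrusion per mm of travel: 0.4 × 0.12 / (π × 0.875²) = 0.019956. Accumulating E over each segment gives final E = 0.7329.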